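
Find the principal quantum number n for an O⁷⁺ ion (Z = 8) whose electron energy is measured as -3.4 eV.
n = 16

The exact energy levels follow E_n = -13.6057 Z² / n² eV with Z = 8.

The measured value (-3.4 eV) is reported to only 2 significant figures, so we must test candidate n values and see which one matches to that precision.

Candidate energies:
  n = 14:  E = -13.6057 × 8² / 14² = -4.442678 eV
  n = 15:  E = -13.6057 × 8² / 15² = -3.870066 eV
  n = 16:  E = -13.6057 × 8² / 16² = -3.401425 eV  ← matches
  n = 17:  E = -13.6057 × 8² / 17² = -3.013027 eV
  n = 18:  E = -13.6057 × 8² / 18² = -2.687546 eV

Checking against the measurement of -3.4 eV (2 sig figs), only n = 16 agrees:
E_16 = -3.401425 eV, which rounds to -3.4 eV ✓

Therefore n = 16.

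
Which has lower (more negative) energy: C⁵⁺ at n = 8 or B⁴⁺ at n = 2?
B⁴⁺ at n = 2 (E = -85.0356 eV)

Using E_n = -13.6057 Z² / n² eV:

C⁵⁺ (Z = 6) at n = 8:
E = -13.6057 × 6² / 8² = -13.6057 × 36 / 64 = -7.6532063 eV

B⁴⁺ (Z = 5) at n = 2:
E = -13.6057 × 5² / 2² = -13.6057 × 25 / 4 = -85.0356250 eV

Since -85.0356250 eV < -7.6532063 eV,
B⁴⁺ at n = 2 is more tightly bound (requires more energy to ionize).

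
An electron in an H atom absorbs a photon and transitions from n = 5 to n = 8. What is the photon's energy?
0.33164 eV

The energy levels of a hydrogen-like atom are E_n = -13.6057 eV / n².

Energy at n = 5: E_5 = -13.6057 / 5² = -0.54422800 eV
Energy at n = 8: E_8 = -13.6057 / 8² = -0.21258906 eV

The excitation energy is the difference:
ΔE = E_8 - E_5
ΔE = -0.21258906 - (-0.54422800)
ΔE = 0.33164 eV

Since this is positive, energy must be absorbed (photon absorption).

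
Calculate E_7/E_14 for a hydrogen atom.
4.000

Using E_n = -13.6057 Z² / n² eV with Z = 1:

E_7 = -13.6057 / 7² = -13.6057 / 49 = -0.277667347 eV
E_14 = -13.6057 / 14² = -13.6057 / 196 = -0.069416837 eV

The ratio is:
E_7/E_14 = (-0.277667347) / (-0.069416837)
E_7/E_14 = (-13.6057/49) / (-13.6057/196)
E_7/E_14 = 196/49
E_7/E_14 = 4.000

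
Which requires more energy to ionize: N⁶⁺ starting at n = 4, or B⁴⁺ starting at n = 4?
N⁶⁺ at n = 4 (E = -41.6675 eV)

Using E_n = -13.6057 Z² / n² eV:

N⁶⁺ (Z = 7) at n = 4:
E = -13.6057 × 7² / 4² = -13.6057 × 49 / 16 = -41.6674563 eV

B⁴⁺ (Z = 5) at n = 4:
E = -13.6057 × 5² / 4² = -13.6057 × 25 / 16 = -21.2589063 eV

Since -41.6674563 eV < -21.2589063 eV,
N⁶⁺ at n = 4 is more tightly bound (requires more energy to ionize).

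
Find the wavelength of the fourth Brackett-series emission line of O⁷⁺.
30.38 nm

The lines of a series are numbered from the longest wavelength (smallest ΔE) outward; the fourth line is the transition from n = n_f + 4 to n_f.
The Brackett series has all transitions ending at n_f = 4.

For O⁷⁺ (Z = 8), the fourth line (δ-line) is the jump from n = 8 to n = 4:
E_8 = -13.6057 × 8² / 8² = -13.6057 eV
E_4 = -13.6057 × 8² / 4² = -54.4228 eV
ΔE = E_8 - E_4 = 40.8171 eV

λ = hc/E = 1239.84 eV·nm / 40.8171 eV
λ = 30.38 nm

This is the δ-line of the Brackett series in O⁷⁺.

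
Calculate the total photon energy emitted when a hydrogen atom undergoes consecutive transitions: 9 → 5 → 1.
13.44 eV

The energy levels of hydrogen are E_n = -13.6057 / n² eV.

First transition (9 → 5):
ΔE₁ = |E_5 - E_9|
ΔE₁ = |-0.54422800 - (-0.16797160)| = 0.37626 eV

Second transition (5 → 1):
ΔE₂ = |E_1 - E_5|
ΔE₂ = |-13.60570000 - (-0.54422800)| = 13.06147 eV

Total energy released:
E_total = ΔE₁ + ΔE₂ = 0.37626 + 13.06147 = 13.44 eV

Note: This equals the direct transition 9 → 1: 13.44 eV ✓
Energy is conserved regardless of the path taken.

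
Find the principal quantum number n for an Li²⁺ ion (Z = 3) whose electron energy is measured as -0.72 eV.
n = 13

The exact energy levels follow E_n = -13.6057 Z² / n² eV with Z = 3.

The measured value (-0.72 eV) is reported to only 2 significant figures, so we must test candidate n values and see which one matches to that precision.

Candidate energies:
  n = 11:  E = -13.6057 × 3² / 11² = -1.011994 eV
  n = 12:  E = -13.6057 × 3² / 12² = -0.850356 eV
  n = 13:  E = -13.6057 × 3² / 13² = -0.724564 eV  ← matches
  n = 14:  E = -13.6057 × 3² / 14² = -0.624752 eV
  n = 15:  E = -13.6057 × 3² / 15² = -0.544228 eV

Checking against the measurement of -0.72 eV (2 sig figs), only n = 13 agrees:
E_13 = -0.724564 eV, which rounds to -0.72 eV ✓

Therefore n = 13.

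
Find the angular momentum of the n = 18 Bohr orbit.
1.898e-33 J·s (or 18ℏ)

In the Bohr model, angular momentum is quantized:
L = nℏ

where ℏ = h/(2π) = 1.05457e-34 J·s

For n = 18:
L = 18 × 1.05457e-34 J·s
L = 1.898e-33 J·s

This can also be written as L = 18ℏ.
The angular momentum is an integer multiple of the reduced Planck constant.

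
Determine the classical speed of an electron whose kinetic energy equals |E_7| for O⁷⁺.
2.5002e+06 m/s (or 0.833984% of c)

The binding energy at n = 7 for O⁷⁺ is:
E_7 = -13.6057 × 8²/7² = -17.77071020 eV
|E_7| = 17.77071020 eV

Convert to Joules:
KE = 17.77071020 eV × (1.602177 × 10⁻¹⁹ J/eV) = 2.847182e-18 J

Using KE = ½mv²:
v = √(2·KE/m_e)
v = √(2 × 2.847182e-18 J / 9.10938 × 10⁻³¹ kg)
v = 2.5002e+06 m/s

This is approximately 0.833984% the speed of light.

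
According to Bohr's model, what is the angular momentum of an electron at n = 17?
1.7928e-33 J·s (or 17ℏ)

In the Bohr model, angular momentum is quantized:
L = nℏ

where ℏ = h/(2π) = 1.054572e-34 J·s

For n = 17:
L = 17 × 1.054572e-34 J·s
L = 1.7928e-33 J·s

This can also be written as L = 17ℏ.
The angular momentum is an integer multiple of the reduced Planck constant.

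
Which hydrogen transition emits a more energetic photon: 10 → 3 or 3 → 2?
3 → 2

Calculate the energy for each transition:

Transition 10 → 3:
ΔE₁ = |E_3 - E_10| = |-13.6057/3² - (-13.6057/10²)|
ΔE₁ = |-1.511744444444 - (-0.136057000000)| = 1.375687444 eV

Transition 3 → 2:
ΔE₂ = |E_2 - E_3| = |-13.6057/2² - (-13.6057/3²)|
ΔE₂ = |-3.401425000000 - (-1.511744444444)| = 1.889680556 eV

Since 1.889680556 eV > 1.375687444 eV, the transition 3 → 2 emits the more energetic photon.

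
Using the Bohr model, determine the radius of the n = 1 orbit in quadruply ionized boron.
0.0106 nm (or 0.1058 Å)

The Bohr radius formula is:
r_n = n² a₀ / Z

where a₀ = 0.0529177 nm is the Bohr radius.

For B⁴⁺ (Z = 5) at n = 1:
r_1 = 1² × 0.0529177 nm / 5
r_1 = 1 × 0.0529177 nm / 5
r_1 = 0.05292 nm / 5
r_1 = 0.0106 nm

The electron orbits at approximately 0.0106 nm from the nucleus.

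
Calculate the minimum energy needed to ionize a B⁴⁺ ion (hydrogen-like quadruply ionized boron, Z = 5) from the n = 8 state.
5.31 eV

The ionization energy is the energy needed to remove the electron completely (n → ∞).

For a hydrogen-like ion with Z = 5, E_n = -13.6057 Z² / n² eV.

At n = 8: E_8 = -13.6057 × 5² / 8² = -5.31473 eV
At n = ∞: E_∞ = 0 eV

Ionization energy = E_∞ - E_8 = 0 - (-5.31473) = 5.31473 eV
Ionization energy ≈ 5.31 eV

This is also called the binding energy of the electron in state n = 8.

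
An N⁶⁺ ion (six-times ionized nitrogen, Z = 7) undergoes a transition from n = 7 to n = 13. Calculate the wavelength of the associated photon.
128.3365 nm

First, find the transition energy using E_n = -13.6057 Z² / n² eV:
E_7 = -13.6057 × 7² / 7² = -13.60570000 eV
E_13 = -13.6057 × 7² / 13² = -3.94484793 eV

Photon energy: |ΔE| = |E_13 - E_7| = 9.66085207 eV

Convert to wavelength using E = hc/λ with hc = 1239.84 eV·nm:
λ = hc/E = 1239.84 eV·nm / 9.66085207 eV
λ = 128.3365 nm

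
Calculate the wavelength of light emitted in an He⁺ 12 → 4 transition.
410.07 nm

First, find the transition energy using E_n = -13.6057 Z² / n² eV:
E_12 = -13.6057 × 2² / 12² = -0.377936 eV
E_4 = -13.6057 × 2² / 4² = -3.401425 eV

Photon energy: |ΔE| = |E_4 - E_12| = 3.023489 eV

Convert to wavelength using E = hc/λ with hc = 1239.84 eV·nm:
λ = hc/E = 1239.84 eV·nm / 3.023489 eV
λ = 410.07 nm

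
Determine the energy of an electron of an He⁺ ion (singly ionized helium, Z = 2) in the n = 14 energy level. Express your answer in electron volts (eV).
-0.2777 eV

The energy levels of a hydrogen-like atom are given by:
E_n = -13.6057 Z² / n² eV  (with Z = 2 for He⁺)

For n = 14:
E_14 = -13.6057 × 2² / 14²
E_14 = -13.6057 × 4 / 196
E_14 = -0.2777 eV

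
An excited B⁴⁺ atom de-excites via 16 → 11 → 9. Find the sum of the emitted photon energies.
2.8706 eV

The energy levels of B⁴⁺ are E_n = -13.6057 × 5² / n² eV.

First transition (16 → 11):
ΔE₁ = |E_11 - E_16|
ΔE₁ = |-2.8110950413 - (-1.3286816406)| = 1.4824134 eV

Second transition (11 → 9):
ΔE₂ = |E_9 - E_11|
ΔE₂ = |-4.1992901235 - (-2.8110950413)| = 1.3881951 eV

Total energy released:
E_total = ΔE₁ + ΔE₂ = 1.4824134 + 1.3881951 = 2.8706 eV

Note: This equals the direct transition 16 → 9: 2.8706 eV ✓
Energy is conserved regardless of the path taken.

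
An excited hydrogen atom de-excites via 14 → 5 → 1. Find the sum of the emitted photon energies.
13.54 eV

The energy levels of hydrogen are E_n = -13.6057 / n² eV.

First transition (14 → 5):
ΔE₁ = |E_5 - E_14|
ΔE₁ = |-0.54422800 - (-0.06941684)| = 0.47481 eV

Second transition (5 → 1):
ΔE₂ = |E_1 - E_5|
ΔE₂ = |-13.60570000 - (-0.54422800)| = 13.06147 eV

Total energy released:
E_total = ΔE₁ + ΔE₂ = 0.47481 + 13.06147 = 13.54 eV

Note: This equals the direct transition 14 → 1: 13.54 eV ✓
Energy is conserved regardless of the path taken.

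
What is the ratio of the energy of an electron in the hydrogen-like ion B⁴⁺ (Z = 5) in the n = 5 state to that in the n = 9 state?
3.240

Using E_n = -13.6057 Z² / n² eV with Z = 5:

E_5 = -13.6057 × 5² / 5² = -340.1425 / 25 = -13.605700000 eV
E_9 = -13.6057 × 5² / 9² = -340.1425 / 81 = -4.199290123 eV

The ratio is:
E_5/E_9 = (-13.605700000) / (-4.199290123)
E_5/E_9 = (-340.1425/25) / (-340.1425/81)
E_5/E_9 = 81/25
E_5/E_9 = 3.240
(Note: the Z² factors cancel in the ratio.)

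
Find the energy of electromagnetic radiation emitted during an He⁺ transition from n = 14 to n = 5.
1.8992 eV

The energy levels are E_n = -13.6057 Z² eV / n².

Energy at n = 14: E_14 = -13.6057 × 2² / 14² = -0.2776673 eV
Energy at n = 5: E_5 = -13.6057 × 2² / 5² = -2.1769120 eV

For emission (electron falling to lower state), the photon energy is:
E_photon = E_14 - E_5 = |-0.2776673 - (-2.1769120)|
E_photon = 1.8992 eV

This energy is carried away by the emitted photon.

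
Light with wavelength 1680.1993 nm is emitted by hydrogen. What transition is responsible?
n = 11 → n = 4

First, find the photon energy from the wavelength (hc = 1239.84 eV·nm):
E = hc/λ = 1239.84 eV·nm / 1680.1993 nm = 0.73791246 eV

The energy levels of hydrogen satisfy E_n = -13.6057 / n² eV, so an emission n_i → n_f releases
ΔE = 13.6057 × (1/n_f² − 1/n_i²) eV.

Setting ΔE equal to the photon energy:
1/n_f² − 1/n_i² = 0.73791246 / 13.6057 = 0.054235538

Since 1/n_i² must be positive, we need 1/n_f² > 0.054235538, i.e. n_f ≤ 4. For each allowed n_f, solve n_i = (1/n_f² − 0.054235538)^(−1/2) and check whether it is a whole number:
  n_f = 1: 1/n_i² = 1.000000000 − 0.054235538 = 0.945764462 → n_i = 1.028  (not an integer) ✗
  n_f = 2: 1/n_i² = 0.250000000 − 0.054235538 = 0.195764462 → n_i = 2.260  (not an integer) ✗
  n_f = 3: 1/n_i² = 0.111111111 − 0.054235538 = 0.056875573 → n_i = 4.193  (not an integer) ✗
  n_f = 4: 1/n_i² = 0.062500000 − 0.054235538 = 0.008264462 → n_i = 11.000  → integer, n_i = 11 ✓

Only n_f = 4 gives an integer upper level, n_i = 11.

The transition is from n = 11 to n = 4 (emission).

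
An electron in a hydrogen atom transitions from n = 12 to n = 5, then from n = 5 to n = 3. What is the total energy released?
1.4173 eV

The energy levels of hydrogen are E_n = -13.6057 / n² eV.

First transition (12 → 5):
ΔE₁ = |E_5 - E_12|
ΔE₁ = |-0.5442280000 - (-0.0944840278)| = 0.4497440 eV

Second transition (5 → 3):
ΔE₂ = |E_3 - E_5|
ΔE₂ = |-1.5117444444 - (-0.5442280000)| = 0.9675164 eV

Total energy released:
E_total = ΔE₁ + ΔE₂ = 0.4497440 + 0.9675164 = 1.4173 eV

Note: This equals the direct transition 12 → 3: 1.4173 eV ✓
Energy is conserved regardless of the path taken.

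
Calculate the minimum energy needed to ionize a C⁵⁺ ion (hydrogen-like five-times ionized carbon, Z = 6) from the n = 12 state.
3.4014 eV

The ionization energy is the energy needed to remove the electron completely (n → ∞).

For a hydrogen-like ion with Z = 6, E_n = -13.6057 Z² / n² eV.

At n = 12: E_12 = -13.6057 × 6² / 12² = -3.4014250 eV
At n = ∞: E_∞ = 0 eV

Ionization energy = E_∞ - E_12 = 0 - (-3.4014250) = 3.4014250 eV
Ionization energy ≈ 3.4014 eV

This is also called the binding energy of the electron in state n = 12.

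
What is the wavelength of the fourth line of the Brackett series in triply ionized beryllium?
121.5020 nm

The lines of a series are numbered from the longest wavelength (smallest ΔE) outward; the fourth line is the transition from n = n_f + 4 to n_f.
The Brackett series has all transitions ending at n_f = 4.

For Be³⁺ (Z = 4), the fourth line (δ-line) is the jump from n = 8 to n = 4:
E_8 = -13.6057 × 4² / 8² = -3.4014250 eV
E_4 = -13.6057 × 4² / 4² = -13.6057000 eV
ΔE = E_8 - E_4 = 10.2042750 eV

λ = hc/E = 1239.84 eV·nm / 10.2042750 eV
λ = 121.5020 nm

This is the δ-line of the Brackett series in Be³⁺.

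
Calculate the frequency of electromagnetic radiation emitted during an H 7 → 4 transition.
1.38e+14 Hz

First, find the transition energy:
E_7 = -13.6057 / 7² = -0.277667 eV
E_4 = -13.6057 / 4² = -0.850356 eV
|ΔE| = |E_4 - E_7| = 0.572689 eV

Convert to Joules: E = 0.572689 eV × (1.602177 × 10⁻¹⁹ J/eV) = 9.1755e-20 J

Using E = hf:
f = E/h = 9.1755e-20 J / (6.62607 × 10⁻³⁴ J·s)
f = 1.38e+14 Hz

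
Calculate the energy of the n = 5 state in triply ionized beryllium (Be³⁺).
-8.707648 eV

For hydrogen-like ions, the energy levels scale with Z²:
E_n = -13.6057 Z² / n² eV

For Be³⁺ (Z = 4) at n = 5:
E_5 = -13.6057 × 4² / 5²
E_5 = -13.6057 × 16 / 25
E_5 = -217.6912 / 25
E_5 = -8.707648 eV

The energy is 16 times more negative than hydrogen at the same n due to the stronger nuclear charge.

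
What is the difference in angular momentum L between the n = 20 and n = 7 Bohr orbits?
1.3709e-33 J·s (or 13ℏ)

In the Bohr model, L_n = nℏ where ℏ = 1.054572e-34 J·s.

L_20 = 20ℏ = 2.109144e-33 J·s
L_7 = 7ℏ = 7.382004e-34 J·s

ΔL = L_20 - L_7 = (20 - 7)ℏ = 13ℏ
ΔL = 13 × 1.054572e-34 J·s = 1.3709e-33 J·s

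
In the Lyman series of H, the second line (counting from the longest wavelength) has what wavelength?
102.517 nm

The lines of a series are numbered from the longest wavelength (smallest ΔE) outward; the second line is the transition from n = n_f + 2 to n_f.
The Lyman series has all transitions ending at n_f = 1.

For H, the second line (β-line) is the jump from n = 3 to n = 1:
E_3 = -13.6057 / 3² = -1.511744 eV
E_1 = -13.6057 / 1² = -13.605700 eV
ΔE = E_3 - E_1 = 12.093956 eV

λ = hc/E = 1239.84 eV·nm / 12.093956 eV
λ = 102.517 nm

This is the β-line of the Lyman series in H.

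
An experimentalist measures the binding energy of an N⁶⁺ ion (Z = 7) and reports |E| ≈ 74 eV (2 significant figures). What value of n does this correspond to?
n = 3

The exact energy levels follow E_n = -13.6057 Z² / n² eV with Z = 7.

The measured value (-74 eV) is reported to only 2 significant figures, so we must test candidate n values and see which one matches to that precision.

Candidate energies:
  n = 1:  E = -13.6057 × 7² / 1² = -666.67930 eV
  n = 2:  E = -13.6057 × 7² / 2² = -166.66983 eV
  n = 3:  E = -13.6057 × 7² / 3² = -74.07548 eV  ← matches
  n = 4:  E = -13.6057 × 7² / 4² = -41.66746 eV
  n = 5:  E = -13.6057 × 7² / 5² = -26.66717 eV

Checking against the measurement of -74 eV (2 sig figs), only n = 3 agrees:
E_3 = -74.07548 eV, which rounds to -74 eV ✓

Therefore n = 3.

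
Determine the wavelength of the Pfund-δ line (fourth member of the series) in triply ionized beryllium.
205.950 nm

The lines of a series are numbered from the longest wavelength (smallest ΔE) outward; the fourth line is the transition from n = n_f + 4 to n_f.
The Pfund series has all transitions ending at n_f = 5.

For Be³⁺ (Z = 4), the fourth line (δ-line) is the jump from n = 9 to n = 5:
E_9 = -13.6057 × 4² / 9² = -2.6875457 eV
E_5 = -13.6057 × 4² / 5² = -8.7076480 eV
ΔE = E_9 - E_5 = 6.0201023 eV

λ = hc/E = 1239.84 eV·nm / 6.0201023 eV
λ = 205.950 nm

This is the δ-line of the Pfund series in Be³⁺.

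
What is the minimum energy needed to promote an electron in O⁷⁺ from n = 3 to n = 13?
91.599190 eV

The energy levels of a hydrogen-like atom are E_n = -13.6057 Z² eV / n².

Energy at n = 3: E_3 = -13.6057 × 8² / 3² = -96.751644444 eV
Energy at n = 13: E_13 = -13.6057 × 8² / 13² = -5.152454438 eV

The excitation energy is the difference:
ΔE = E_13 - E_3
ΔE = -5.152454438 - (-96.751644444)
ΔE = 91.599190 eV

Since this is positive, energy must be absorbed (photon absorption).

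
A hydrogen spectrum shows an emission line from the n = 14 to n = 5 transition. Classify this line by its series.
Pfund series

The spectral series in hydrogen are named based on the final (lower) energy level:
- Lyman series: n_final = 1 (ultraviolet)
- Balmer series: n_final = 2 (visible/near-UV)
- Paschen series: n_final = 3 (infrared)
- Brackett series: n_final = 4 (infrared)
- Pfund series: n_final = 5 (far infrared)

Since this transition ends at n = 5, it belongs to the Pfund series.

For reference, this 14 → 5 line has photon energy
ΔE = 13.6057 eV × (1/5² - 1/14²) = 0.47481116327 eV,
corresponding to wavelength λ = hc/ΔE = 1239.84 eV·nm / 0.47481116327 eV = 2611.22757 nm in the far infrared region.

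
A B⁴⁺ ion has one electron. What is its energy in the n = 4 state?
-21.26 eV

For hydrogen-like ions, the energy levels scale with Z²:
E_n = -13.6057 Z² / n² eV

For B⁴⁺ (Z = 5) at n = 4:
E_4 = -13.6057 × 5² / 4²
E_4 = -13.6057 × 25 / 16
E_4 = -340.1425 / 16
E_4 = -21.26 eV

The energy is 25 times more negative than hydrogen at the same n due to the stronger nuclear charge.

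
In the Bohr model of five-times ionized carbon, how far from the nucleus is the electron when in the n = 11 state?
1.0672 nm (or 10.6717 Å)

The Bohr radius formula is:
r_n = n² a₀ / Z

where a₀ = 0.0529177 nm is the Bohr radius.

For C⁵⁺ (Z = 6) at n = 11:
r_11 = 11² × 0.0529177 nm / 6
r_11 = 121 × 0.0529177 nm / 6
r_11 = 6.40304 nm / 6
r_11 = 1.0672 nm

The electron orbits at approximately 1.0672 nm from the nucleus.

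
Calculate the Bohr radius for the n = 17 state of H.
15.293221 nm (or 152.932214 Å)

The Bohr radius formula is:
r_n = n² a₀ / Z

where a₀ = 0.052917721 nm is the Bohr radius.

For H (Z = 1) at n = 17:
r_17 = 17² × 0.052917721 nm / 1
r_17 = 289 × 0.052917721 nm / 1
r_17 = 15.2932214 nm / 1
r_17 = 15.293221 nm

The electron orbits at approximately 15.293221 nm from the nucleus.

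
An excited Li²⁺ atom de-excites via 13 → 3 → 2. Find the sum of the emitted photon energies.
29.88826 eV

The energy levels of Li²⁺ are E_n = -13.6057 × 3² / n² eV.

First transition (13 → 3):
ΔE₁ = |E_3 - E_13|
ΔE₁ = |-13.60570000000 - (-0.72456390533)| = 12.88113609 eV

Second transition (3 → 2):
ΔE₂ = |E_2 - E_3|
ΔE₂ = |-30.61282500000 - (-13.60570000000)| = 17.00712500 eV

Total energy released:
E_total = ΔE₁ + ΔE₂ = 12.88113609 + 17.00712500 = 29.88826 eV

Note: This equals the direct transition 13 → 2: 29.88826 eV ✓
Energy is conserved regardless of the path taken.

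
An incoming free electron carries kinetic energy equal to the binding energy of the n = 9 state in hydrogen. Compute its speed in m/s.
2.43e+05 m/s (or 0.0811% of c)

The binding energy at n = 9 for hydrogen is:
E_9 = -13.6057/9² = -0.167972 eV
|E_9| = 0.167972 eV

Convert to Joules:
KE = 0.167972 eV × (1.602177 × 10⁻¹⁹ J/eV) = 2.6912e-20 J

Using KE = ½mv²:
v = √(2·KE/m_e)
v = √(2 × 2.6912e-20 J / 9.10938 × 10⁻³¹ kg)
v = 2.43e+05 m/s

This is approximately 0.0811% the speed of light.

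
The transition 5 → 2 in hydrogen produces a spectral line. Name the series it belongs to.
Balmer series

The spectral series in hydrogen are named based on the final (lower) energy level:
- Lyman series: n_final = 1 (ultraviolet)
- Balmer series: n_final = 2 (visible/near-UV)
- Paschen series: n_final = 3 (infrared)
- Brackett series: n_final = 4 (infrared)
- Pfund series: n_final = 5 (far infrared)

Since this transition ends at n = 2, it belongs to the Balmer series.

For reference, this 5 → 2 line has photon energy
ΔE = 13.6057 eV × (1/2² - 1/5²) = 2.8571970 eV,
corresponding to wavelength λ = hc/ΔE = 1239.84 eV·nm / 2.8571970 eV = 433.936 nm in the visible/near-UV region.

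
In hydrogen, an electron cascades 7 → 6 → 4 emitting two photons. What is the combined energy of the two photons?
0.572689 eV

The energy levels of hydrogen are E_n = -13.6057 / n² eV.

First transition (7 → 6):
ΔE₁ = |E_6 - E_7|
ΔE₁ = |-0.377936111111 - (-0.277667346939)| = 0.100268764 eV

Second transition (6 → 4):
ΔE₂ = |E_4 - E_6|
ΔE₂ = |-0.850356250000 - (-0.377936111111)| = 0.472420139 eV

Total energy released:
E_total = ΔE₁ + ΔE₂ = 0.100268764 + 0.472420139 = 0.572689 eV

Note: This equals the direct transition 7 → 4: 0.572689 eV ✓
Energy is conserved regardless of the path taken.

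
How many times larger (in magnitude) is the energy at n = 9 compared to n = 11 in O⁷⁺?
1.49

Using E_n = -13.6057 Z² / n² eV with Z = 8:

E_9 = -13.6057 × 8² / 9² = -870.7648 / 81 = -10.75018272 eV
E_11 = -13.6057 × 8² / 11² = -870.7648 / 121 = -7.19640331 eV

The ratio is:
E_9/E_11 = (-10.75018272) / (-7.19640331)
E_9/E_11 = (-870.7648/81) / (-870.7648/121)
E_9/E_11 = 121/81
E_9/E_11 = 1.49
(Note: the Z² factors cancel in the ratio.)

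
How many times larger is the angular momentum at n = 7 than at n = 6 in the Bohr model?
1.166667

In the Bohr model, L_n = nℏ, so the ratio is purely the ratio of quantum numbers:

L_7/L_6 = 7ℏ / 6ℏ = 7/6 = 1.166667

The angular momentum scales linearly with n.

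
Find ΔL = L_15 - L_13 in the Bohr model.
2.10914e-34 J·s (or 2ℏ)

In the Bohr model, L_n = nℏ where ℏ = 1.0545718e-34 J·s.

L_15 = 15ℏ = 1.5818577e-33 J·s
L_13 = 13ℏ = 1.3709433e-33 J·s

ΔL = L_15 - L_13 = (15 - 13)ℏ = 2ℏ
ΔL = 2 × 1.0545718e-34 J·s = 2.10914e-34 J·s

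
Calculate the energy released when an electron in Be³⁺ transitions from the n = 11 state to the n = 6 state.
4.248 eV

The energy levels are E_n = -13.6057 Z² eV / n².

Energy at n = 11: E_11 = -13.6057 × 4² / 11² = -1.799101 eV
Energy at n = 6: E_6 = -13.6057 × 4² / 6² = -6.046978 eV

For emission (electron falling to lower state), the photon energy is:
E_photon = E_11 - E_6 = |-1.799101 - (-6.046978)|
E_photon = 4.248 eV

This energy is carried away by the emitted photon.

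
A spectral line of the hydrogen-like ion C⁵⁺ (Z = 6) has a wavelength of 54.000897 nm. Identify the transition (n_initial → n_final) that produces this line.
n = 8 → n = 4

First, find the photon energy from the wavelength (hc = 1239.84 eV·nm):
E = hc/λ = 1239.84 eV·nm / 54.000897 nm = 22.959619 eV

The energy levels of C⁵⁺ satisfy E_n = -13.6057 × 6² / n² eV, so an emission n_i → n_f releases
ΔE = 13.6057 × 6² × (1/n_f² − 1/n_i²) eV.

Setting ΔE equal to the photon energy:
1/n_f² − 1/n_i² = 22.959619 / (13.6057 × 6²) = 0.046875001

Since 1/n_i² must be positive, we need 1/n_f² > 0.046875001, i.e. n_f ≤ 4. For each allowed n_f, solve n_i = (1/n_f² − 0.046875001)^(−1/2) and check whether it is a whole number:
  n_f = 1: 1/n_i² = 1.000000000 − 0.046875001 = 0.953124999 → n_i = 1.024  (not an integer) ✗
  n_f = 2: 1/n_i² = 0.250000000 − 0.046875001 = 0.203124999 → n_i = 2.219  (not an integer) ✗
  n_f = 3: 1/n_i² = 0.111111111 − 0.046875001 = 0.064236110 → n_i = 3.946  (not an integer) ✗
  n_f = 4: 1/n_i² = 0.062500000 − 0.046875001 = 0.015624999 → n_i = 8.000  → integer, n_i = 8 ✓

Only n_f = 4 gives an integer upper level, n_i = 8.

The transition is from n = 8 to n = 4 (emission).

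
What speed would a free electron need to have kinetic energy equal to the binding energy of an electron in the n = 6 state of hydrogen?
3.65e+05 m/s (or 0.122% of c)

The binding energy at n = 6 for hydrogen is:
E_6 = -13.6057/6² = -0.377936 eV
|E_6| = 0.377936 eV

Convert to Joules:
KE = 0.377936 eV × (1.602177 × 10⁻¹⁹ J/eV) = 6.0552e-20 J

Using KE = ½mv²:
v = √(2·KE/m_e)
v = √(2 × 6.0552e-20 J / 9.10938 × 10⁻³¹ kg)
v = 3.65e+05 m/s

This is approximately 0.122% the speed of light.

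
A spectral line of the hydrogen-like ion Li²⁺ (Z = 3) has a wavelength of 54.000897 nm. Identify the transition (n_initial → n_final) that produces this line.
n = 4 → n = 2

First, find the photon energy from the wavelength (hc = 1239.84 eV·nm):
E = hc/λ = 1239.84 eV·nm / 54.000897 nm = 22.959619 eV

The energy levels of Li²⁺ satisfy E_n = -13.6057 × 3² / n² eV, so an emission n_i → n_f releases
ΔE = 13.6057 × 3² × (1/n_f² − 1/n_i²) eV.

Setting ΔE equal to the photon energy:
1/n_f² − 1/n_i² = 22.959619 / (13.6057 × 3²) = 0.18750000

Since 1/n_i² must be positive, we need 1/n_f² > 0.18750000, i.e. n_f ≤ 2. For each allowed n_f, solve n_i = (1/n_f² − 0.18750000)^(−1/2) and check whether it is a whole number:
  n_f = 1: 1/n_i² = 1.00000000 − 0.18750000 = 0.81250000 → n_i = 1.109  (not an integer) ✗
  n_f = 2: 1/n_i² = 0.25000000 − 0.18750000 = 0.06250000 → n_i = 4.000  → integer, n_i = 4 ✓

Only n_f = 2 gives an integer upper level, n_i = 4.

The transition is from n = 4 to n = 2 (emission).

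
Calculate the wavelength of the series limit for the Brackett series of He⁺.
364.5061 nm

The series limit corresponds to the transition from n = ∞ to n = 4.
This is the highest energy (shortest wavelength) transition in the Brackett series.

E_∞ = 0 eV
E_4 = -13.6057 × 2² / 4² = -3.40142500 eV

Energy at series limit:
ΔE = E_∞ - E_4 = 0 - (-3.40142500) = 3.40142500 eV
λ = hc/E = 1239.84 eV·nm / 3.40142500 eV = 364.5061 nm

This energy equals the ionization energy from the n = 4 state of He⁺.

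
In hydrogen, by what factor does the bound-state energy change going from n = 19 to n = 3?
40.11111

Using E_n = -13.6057 Z² / n² eV with Z = 1:

E_3 = -13.6057 / 3² = -13.6057 / 9 = -1.51174444444 eV
E_19 = -13.6057 / 19² = -13.6057 / 361 = -0.03768891967 eV

The ratio is:
E_3/E_19 = (-1.51174444444) / (-0.03768891967)
E_3/E_19 = (-13.6057/9) / (-13.6057/361)
E_3/E_19 = 361/9
E_3/E_19 = 40.11111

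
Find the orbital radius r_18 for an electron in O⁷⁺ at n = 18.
2.1432 nm (or 21.4317 Å)

The Bohr radius formula is:
r_n = n² a₀ / Z

where a₀ = 0.0529177 nm is the Bohr radius.

For O⁷⁺ (Z = 8) at n = 18:
r_18 = 18² × 0.0529177 nm / 8
r_18 = 324 × 0.0529177 nm / 8
r_18 = 17.14533 nm / 8
r_18 = 2.1432 nm

The electron orbits at approximately 2.1432 nm from the nucleus.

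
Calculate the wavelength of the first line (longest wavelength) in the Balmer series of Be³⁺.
41.007 nm

The longest wavelength corresponds to the smallest energy transition in the series.
The Balmer series has all transitions ending at n_f = 2.

For Be³⁺ (Z = 4), the first line (α-line) is the jump from n = 3 to n = 2:
E_3 = -13.6057 × 4² / 3² = -24.18791 eV
E_2 = -13.6057 × 4² / 2² = -54.42280 eV
ΔE = E_3 - E_2 = 30.23489 eV

λ = hc/E = 1239.84 eV·nm / 30.23489 eV
λ = 41.007 nm

This is the α-line of the Balmer series in Be³⁺.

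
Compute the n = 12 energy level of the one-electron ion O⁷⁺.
-6.05 eV

For hydrogen-like ions, the energy levels scale with Z²:
E_n = -13.6057 Z² / n² eV

For O⁷⁺ (Z = 8) at n = 12:
E_12 = -13.6057 × 8² / 12²
E_12 = -13.6057 × 64 / 144
E_12 = -870.7648 / 144
E_12 = -6.05 eV

The energy is 64 times more negative than hydrogen at the same n due to the stronger nuclear charge.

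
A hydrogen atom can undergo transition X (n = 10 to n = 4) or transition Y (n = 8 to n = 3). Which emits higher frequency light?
8 → 3

Calculate the energy for each transition:

Transition 10 → 4:
ΔE₁ = |E_4 - E_10| = |-13.6057/4² - (-13.6057/10²)|
ΔE₁ = |-0.85035625000 - (-0.13605700000)| = 0.71429925 eV

Transition 8 → 3:
ΔE₂ = |E_3 - E_8| = |-13.6057/3² - (-13.6057/8²)|
ΔE₂ = |-1.51174444444 - (-0.21258906250)| = 1.29915538 eV

Since 1.29915538 eV > 0.71429925 eV, the transition 8 → 3 emits the more energetic photon.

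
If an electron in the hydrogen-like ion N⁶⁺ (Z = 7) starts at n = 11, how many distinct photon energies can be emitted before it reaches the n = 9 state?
3

The electron can occupy levels n = 9, 10, ..., 11 during de-excitation — that is m = 11 - 9 + 1 = 3 distinct levels.

The number of distinct spectral lines equals the number of ways to choose 2 of these m levels (each pair gives one possible emission transition):

Number of lines = m(m-1)/2 = 3×2/2 = 3

These correspond to all possible transitions between the 3 levels:
11 → 10, 11 → 9, 10 → 9

Each transition produces a photon with a unique energy (and thus wavelength). This count does not depend on Z.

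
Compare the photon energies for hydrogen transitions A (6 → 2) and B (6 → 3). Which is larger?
6 → 2

Calculate the energy for each transition:

Transition 6 → 2:
ΔE₁ = |E_2 - E_6| = |-13.6057/2² - (-13.6057/6²)|
ΔE₁ = |-3.40142500 - (-0.37793611)| = 3.02349 eV

Transition 6 → 3:
ΔE₂ = |E_3 - E_6| = |-13.6057/3² - (-13.6057/6²)|
ΔE₂ = |-1.51174444 - (-0.37793611)| = 1.13381 eV

Since 3.02349 eV > 1.13381 eV, the transition 6 → 2 emits the more energetic photon.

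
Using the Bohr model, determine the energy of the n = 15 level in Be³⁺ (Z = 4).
-0.967516 eV

For hydrogen-like ions, the energy levels scale with Z²:
E_n = -13.6057 Z² / n² eV

For Be³⁺ (Z = 4) at n = 15:
E_15 = -13.6057 × 4² / 15²
E_15 = -13.6057 × 16 / 225
E_15 = -217.6912 / 225
E_15 = -0.967516 eV

The energy is 16 times more negative than hydrogen at the same n due to the stronger nuclear charge.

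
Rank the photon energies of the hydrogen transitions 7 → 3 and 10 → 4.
7 → 3

Calculate the energy for each transition:

Transition 7 → 3:
ΔE₁ = |E_3 - E_7| = |-13.6057/3² - (-13.6057/7²)|
ΔE₁ = |-1.51174444444 - (-0.27766734694)| = 1.23407710 eV

Transition 10 → 4:
ΔE₂ = |E_4 - E_10| = |-13.6057/4² - (-13.6057/10²)|
ΔE₂ = |-0.85035625000 - (-0.13605700000)| = 0.71429925 eV

Since 1.23407710 eV > 0.71429925 eV, the transition 7 → 3 emits the more energetic photon.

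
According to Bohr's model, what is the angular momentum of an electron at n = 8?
8.43657e-34 J·s (or 8ℏ)

In the Bohr model, angular momentum is quantized:
L = nℏ

where ℏ = h/(2π) = 1.0545718e-34 J·s

For n = 8:
L = 8 × 1.0545718e-34 J·s
L = 8.43657e-34 J·s

This can also be written as L = 8ℏ.
The angular momentum is an integer multiple of the reduced Planck constant.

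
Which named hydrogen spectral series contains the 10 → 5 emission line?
Pfund series

The spectral series in hydrogen are named based on the final (lower) energy level:
- Lyman series: n_final = 1 (ultraviolet)
- Balmer series: n_final = 2 (visible/near-UV)
- Paschen series: n_final = 3 (infrared)
- Brackett series: n_final = 4 (infrared)
- Pfund series: n_final = 5 (far infrared)

Since this transition ends at n = 5, it belongs to the Pfund series.

For reference, this 10 → 5 line has photon energy
ΔE = 13.6057 eV × (1/5² - 1/10²) = 0.40817100 eV,
corresponding to wavelength λ = hc/ΔE = 1239.84 eV·nm / 0.40817100 eV = 3037.55 nm in the far infrared region.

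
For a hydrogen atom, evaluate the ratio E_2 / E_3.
2.2500

Using E_n = -13.6057 Z² / n² eV with Z = 1:

E_2 = -13.6057 / 2² = -13.6057 / 4 = -3.4014250000 eV
E_3 = -13.6057 / 3² = -13.6057 / 9 = -1.5117444444 eV

The ratio is:
E_2/E_3 = (-3.4014250000) / (-1.5117444444)
E_2/E_3 = (-13.6057/4) / (-13.6057/9)
E_2/E_3 = 9/4
E_2/E_3 = 2.2500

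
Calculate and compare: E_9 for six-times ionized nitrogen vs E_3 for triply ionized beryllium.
Be³⁺ at n = 3 (E = -24.187911 eV)

Using E_n = -13.6057 Z² / n² eV:

N⁶⁺ (Z = 7) at n = 9:
E = -13.6057 × 7² / 9² = -13.6057 × 49 / 81 = -8.230608642 eV

Be³⁺ (Z = 4) at n = 3:
E = -13.6057 × 4² / 3² = -13.6057 × 16 / 9 = -24.187911111 eV

Since -24.187911111 eV < -8.230608642 eV,
Be³⁺ at n = 3 is more tightly bound (requires more energy to ionize).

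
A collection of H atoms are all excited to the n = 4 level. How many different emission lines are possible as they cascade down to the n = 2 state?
3

The electron can occupy levels n = 2, 3, ..., 4 during de-excitation — that is m = 4 - 2 + 1 = 3 distinct levels.

The number of distinct spectral lines equals the number of ways to choose 2 of these m levels (each pair gives one possible emission transition):

Number of lines = m(m-1)/2 = 3×2/2 = 3

These correspond to all possible transitions between the 3 levels:
4 → 3, 4 → 2, 3 → 2

Each transition produces a photon with a unique energy (and thus wavelength). This count does not depend on Z.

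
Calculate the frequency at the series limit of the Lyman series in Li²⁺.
2.96086e+16 Hz

The series limit corresponds to the transition from n = ∞ to n = 1.
This is the highest energy (shortest wavelength) transition in the Lyman series.

E_∞ = 0 eV
E_1 = -13.6057 × 3² / 1² = -122.451300 eV

Energy at series limit:
ΔE = E_∞ - E_1 = 0 - (-122.451300) = 122.451300 eV
E = 122.451300 eV × (1.602177 × 10⁻¹⁹ J/eV) = 1.9618866e-17 J
f = E/h = 1.9618866e-17 J / (6.62607 × 10⁻³⁴ J·s) = 2.96086e+16 Hz

This energy equals the ionization energy from the n = 1 state of Li²⁺.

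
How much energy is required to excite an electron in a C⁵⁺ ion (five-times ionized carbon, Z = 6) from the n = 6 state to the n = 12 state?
10.204275 eV

The energy levels of a hydrogen-like atom are E_n = -13.6057 Z² eV / n².

Energy at n = 6: E_6 = -13.6057 × 6² / 6² = -13.605700000 eV
Energy at n = 12: E_12 = -13.6057 × 6² / 12² = -3.401425000 eV

The excitation energy is the difference:
ΔE = E_12 - E_6
ΔE = -3.401425000 - (-13.605700000)
ΔE = 10.204275 eV

Since this is positive, energy must be absorbed (photon absorption).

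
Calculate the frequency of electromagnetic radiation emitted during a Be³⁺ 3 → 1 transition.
4.67889e+16 Hz

First, find the transition energy:
E_3 = -13.6057 × 4² / 3² = -24.18791111 eV
E_1 = -13.6057 × 4² / 1² = -217.69120000 eV
|ΔE| = |E_1 - E_3| = 193.50328889 eV

Convert to Joules: E = 193.50328889 eV × (1.602177 × 10⁻¹⁹ J/eV) = 3.1002652e-17 J

Using E = hf:
f = E/h = 3.1002652e-17 J / (6.62607 × 10⁻³⁴ J·s)
f = 4.67889e+16 Hz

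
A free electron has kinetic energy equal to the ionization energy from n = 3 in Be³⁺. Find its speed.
2.91692e+06 m/s (or 0.97% of c)

The binding energy at n = 3 for Be³⁺ is:
E_3 = -13.6057 × 4²/3² = -24.1879111 eV
|E_3| = 24.1879111 eV

Convert to Joules:
KE = 24.1879111 eV × (1.602177 × 10⁻¹⁹ J/eV) = 3.8753315e-18 J

Using KE = ½mv²:
v = √(2·KE/m_e)
v = √(2 × 3.8753315e-18 J / 9.10938 × 10⁻³¹ kg)
v = 2.91692e+06 m/s

This is approximately 0.97% the speed of light.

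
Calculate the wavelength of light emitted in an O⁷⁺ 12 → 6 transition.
68.34488 nm

First, find the transition energy using E_n = -13.6057 Z² / n² eV:
E_12 = -13.6057 × 8² / 12² = -6.0469778 eV
E_6 = -13.6057 × 8² / 6² = -24.1879111 eV

Photon energy: |ΔE| = |E_6 - E_12| = 18.1409333 eV

Convert to wavelength using E = hc/λ with hc = 1239.84 eV·nm:
λ = hc/E = 1239.84 eV·nm / 18.1409333 eV
λ = 68.34488 nm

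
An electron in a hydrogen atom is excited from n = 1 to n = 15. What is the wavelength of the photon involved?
91.5333 nm

First, find the transition energy using E_n = -13.6057 / n² eV:
E_1 = -13.6057 / 1² = -13.605700 eV
E_15 = -13.6057 / 15² = -0.060470 eV

Photon energy: |ΔE| = |E_15 - E_1| = 13.545230 eV

Convert to wavelength using E = hc/λ with hc = 1239.84 eV·nm:
λ = hc/E = 1239.84 eV·nm / 13.545230 eV
λ = 91.5333 nm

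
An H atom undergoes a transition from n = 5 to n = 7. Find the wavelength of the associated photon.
4651.2491 nm

First, find the transition energy using E_n = -13.6057 / n² eV:
E_5 = -13.6057 / 5² = -0.5442280000 eV
E_7 = -13.6057 / 7² = -0.2776673469 eV

Photon energy: |ΔE| = |E_7 - E_5| = 0.2665606531 eV

Convert to wavelength using E = hc/λ with hc = 1239.84 eV·nm:
λ = hc/E = 1239.84 eV·nm / 0.2665606531 eV
λ = 4651.2491 nm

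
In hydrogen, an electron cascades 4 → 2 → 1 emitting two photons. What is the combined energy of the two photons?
12.76 eV

The energy levels of hydrogen are E_n = -13.6057 / n² eV.

First transition (4 → 2):
ΔE₁ = |E_2 - E_4|
ΔE₁ = |-3.40142500 - (-0.85035625)| = 2.55107 eV

Second transition (2 → 1):
ΔE₂ = |E_1 - E_2|
ΔE₂ = |-13.60570000 - (-3.40142500)| = 10.20428 eV

Total energy released:
E_total = ΔE₁ + ΔE₂ = 2.55107 + 10.20428 = 12.76 eV

Note: This equals the direct transition 4 → 1: 12.76 eV ✓
Energy is conserved regardless of the path taken.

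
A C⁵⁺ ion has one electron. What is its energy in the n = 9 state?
-6.04698 eV

For hydrogen-like ions, the energy levels scale with Z²:
E_n = -13.6057 Z² / n² eV

For C⁵⁺ (Z = 6) at n = 9:
E_9 = -13.6057 × 6² / 9²
E_9 = -13.6057 × 36 / 81
E_9 = -489.8052 / 81
E_9 = -6.04698 eV

The energy is 36 times more negative than hydrogen at the same n due to the stronger nuclear charge.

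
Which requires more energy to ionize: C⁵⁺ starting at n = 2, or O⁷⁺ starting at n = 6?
C⁵⁺ at n = 2 (E = -122.451 eV)

Using E_n = -13.6057 Z² / n² eV:

C⁵⁺ (Z = 6) at n = 2:
E = -13.6057 × 6² / 2² = -13.6057 × 36 / 4 = -122.451300 eV

O⁷⁺ (Z = 8) at n = 6:
E = -13.6057 × 8² / 6² = -13.6057 × 64 / 36 = -24.187911 eV

Since -122.451300 eV < -24.187911 eV,
C⁵⁺ at n = 2 is more tightly bound (requires more energy to ionize).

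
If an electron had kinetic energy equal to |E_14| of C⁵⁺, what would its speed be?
9.376e+05 m/s (or 0.312744% of c)

The binding energy at n = 14 for C⁵⁺ is:
E_14 = -13.6057 × 6²/14² = -2.49900612 eV
|E_14| = 2.49900612 eV

Convert to Joules:
KE = 2.49900612 eV × (1.602177 × 10⁻¹⁹ J/eV) = 4.00385e-19 J

Using KE = ½mv²:
v = √(2·KE/m_e)
v = √(2 × 4.00385e-19 J / 9.10938 × 10⁻³¹ kg)
v = 9.376e+05 m/s

This is approximately 0.312744% the speed of light.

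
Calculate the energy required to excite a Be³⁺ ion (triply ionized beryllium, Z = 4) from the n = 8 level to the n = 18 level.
2.7295 eV

The energy levels of a hydrogen-like atom are E_n = -13.6057 Z² eV / n².

Energy at n = 8: E_8 = -13.6057 × 4² / 8² = -3.4014250 eV
Energy at n = 18: E_18 = -13.6057 × 4² / 18² = -0.6718864 eV

The excitation energy is the difference:
ΔE = E_18 - E_8
ΔE = -0.6718864 - (-3.4014250)
ΔE = 2.7295 eV

Since this is positive, energy must be absorbed (photon absorption).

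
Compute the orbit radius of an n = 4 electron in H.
0.8467 nm (or 8.4668 Å)

The Bohr radius formula is:
r_n = n² a₀ / Z

where a₀ = 0.0529177 nm is the Bohr radius.

For H (Z = 1) at n = 4:
r_4 = 4² × 0.0529177 nm / 1
r_4 = 16 × 0.0529177 nm / 1
r_4 = 0.84668 nm / 1
r_4 = 0.8467 nm

The electron orbits at approximately 0.8467 nm from the nucleus.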